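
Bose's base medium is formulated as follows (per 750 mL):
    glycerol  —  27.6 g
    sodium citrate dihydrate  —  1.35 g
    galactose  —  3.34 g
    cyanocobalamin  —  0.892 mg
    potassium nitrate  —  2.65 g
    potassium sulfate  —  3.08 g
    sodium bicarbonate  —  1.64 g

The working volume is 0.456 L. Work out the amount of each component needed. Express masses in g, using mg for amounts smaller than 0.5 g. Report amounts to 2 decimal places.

Ratio of target to recipe volume: 456 / 750 = 0.608.
glycerol: 27.6 g × (456 mL / 750 mL) = 16.78 g
sodium citrate dihydrate: 1.35 g × (456 mL / 750 mL) = 0.82 g
galactose: 3.34 g × (456 mL / 750 mL) = 2.03 g
cyanocobalamin: 0.892 mg × (456 mL / 750 mL) = 0.54 mg
potassium nitrate: 2.65 g × (456 mL / 750 mL) = 1.61 g
potassium sulfate: 3.08 g × (456 mL / 750 mL) = 1.87 g
sodium bicarbonate: 1.64 g × (456 mL / 750 mL) = 1.00 g

glycerol 16.78 g; sodium citrate dihydrate 0.82 g; galactose 2.03 g; cyanocobalamin 0.54 mg; potassium nitrate 1.61 g; potassium sulfate 1.87 g; sodium bicarbonate 1.00 g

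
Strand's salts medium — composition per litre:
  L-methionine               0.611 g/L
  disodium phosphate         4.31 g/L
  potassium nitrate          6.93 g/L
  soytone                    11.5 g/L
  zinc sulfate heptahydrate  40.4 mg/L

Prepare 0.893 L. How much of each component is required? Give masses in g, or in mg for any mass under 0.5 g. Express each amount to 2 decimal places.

Scale factor relative to 1 L: 0.893.
L-methionine: 0.611 g/L × 0.893 L = 0.55 g
disodium phosphate: 4.31 g/L × 0.893 L = 3.85 g
potassium nitrate: 6.93 g/L × 0.893 L = 6.19 g
soytone: 11.5 g/L × 0.893 L = 10.27 g
zinc sulfate heptahydrate: 40.4 mg/L × 0.893 L = 36.08 mg

L-methionine 0.55 g; disodium phosphate 3.85 g; potassium nitrate 6.19 g; soytone 10.27 g; zinc sulfate heptahydrate 36.08 mg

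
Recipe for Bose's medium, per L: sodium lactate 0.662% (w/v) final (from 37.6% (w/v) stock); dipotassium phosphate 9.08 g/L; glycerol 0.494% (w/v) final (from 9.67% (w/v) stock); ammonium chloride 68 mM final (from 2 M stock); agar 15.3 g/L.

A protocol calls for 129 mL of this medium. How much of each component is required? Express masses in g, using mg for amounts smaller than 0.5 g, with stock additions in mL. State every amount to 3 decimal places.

Working volume: 129 mL = 0.129 L.
sodium lactate: C1V1 = C2V2 → 0.662% ÷ 37.6% × 129 mL = 2.271 mL
dipotassium phosphate: 9.08 g/L × 0.129 L = 1.171 g
glycerol: C1V1 = C2V2 → 0.494% ÷ 9.67% × 129 mL = 6.590 mL
ammonium chloride: C1V1 = C2V2 → 68 mM × 129 mL ÷ 2000 mM = 4.386 mL
agar: 15.3 g/L × 0.129 L = 1.974 g

sodium lactate 2.271 mL; dipotassium phosphate 1.171 g; glycerol 6.590 mL; ammonium chloride 4.386 mL; agar 1.974 g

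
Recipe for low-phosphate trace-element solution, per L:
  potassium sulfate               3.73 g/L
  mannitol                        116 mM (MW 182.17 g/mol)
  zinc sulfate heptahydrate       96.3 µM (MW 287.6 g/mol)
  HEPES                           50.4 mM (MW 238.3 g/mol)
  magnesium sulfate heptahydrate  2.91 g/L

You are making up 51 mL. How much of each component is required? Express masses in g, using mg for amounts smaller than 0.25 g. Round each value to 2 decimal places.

Scale factor relative to 1 L: 0.051.
potassium sulfate: 3.73 g/L × 0.051 L = 0.19023 g = 190.23 mg
mannitol: 116 mmol/L × 182.17 g/mol × 0.051 L ÷ 1000 = 1.08 g
zinc sulfate heptahydrate: 96.3 µmol/L × 287.6 g/mol × 0.051 L ÷ 1000 = 1.41 mg
HEPES: 50.4 mmol/L × 238.3 g/mol × 0.051 L ÷ 1000 = 0.61 g
magnesium sulfate heptahydrate: 2.91 g/L × 0.051 L = 0.14841 g = 148.41 mg

potassium sulfate 190.23 mg; mannitol 1.08 g; zinc sulfate heptahydrate 1.41 mg; HEPES 0.61 g; magnesium sulfate heptahydrate 148.41 mg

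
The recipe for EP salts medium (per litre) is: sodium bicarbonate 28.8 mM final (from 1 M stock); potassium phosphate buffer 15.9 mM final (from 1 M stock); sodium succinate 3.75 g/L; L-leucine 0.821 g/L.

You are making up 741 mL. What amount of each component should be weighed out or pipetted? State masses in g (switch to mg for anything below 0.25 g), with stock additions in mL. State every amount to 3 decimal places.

sodium bicarbonate 21.341 mL; potassium phosphate buffer 11.782 mL; sodium succinate 2.779 g; L-leucine 0.608 g

Working volume: 741 mL = 0.741 L.
sodium bicarbonate: C1V1 = C2V2 → 28.8 mM × 741 mL ÷ 1000 mM = 21.341 mL
potassium phosphate buffer: V = C2·V2/C1 = 15.9 mM × 741 mL ÷ 1000 mM = 11.782 mL
sodium succinate: 3.75 g/L × 0.741 L = 2.779 g
L-leucine: 0.821 g/L × 0.741 L = 0.608 g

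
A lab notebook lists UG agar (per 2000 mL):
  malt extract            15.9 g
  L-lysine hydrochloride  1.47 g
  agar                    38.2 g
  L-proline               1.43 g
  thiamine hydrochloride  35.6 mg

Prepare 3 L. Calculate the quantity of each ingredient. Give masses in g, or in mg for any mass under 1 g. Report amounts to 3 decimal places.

Ratio of target to recipe volume: 3000 / 2000 = 1.5.
malt extract: 15.9 g × (3000 mL / 2000 mL) = 23.850 g
L-lysine hydrochloride: 1.47 g × (3000 mL / 2000 mL) = 2.205 g
agar: 38.2 g × (3000 mL / 2000 mL) = 57.300 g
L-proline: 1.43 g × (3000 mL / 2000 mL) = 2.145 g
thiamine hydrochloride: 35.6 mg × (3000 mL / 2000 mL) = 53.400 mg

malt extract 23.850 g; L-lysine hydrochloride 2.205 g; agar 57.300 g; L-proline 2.145 g; thiamine hydrochloride 53.400 mg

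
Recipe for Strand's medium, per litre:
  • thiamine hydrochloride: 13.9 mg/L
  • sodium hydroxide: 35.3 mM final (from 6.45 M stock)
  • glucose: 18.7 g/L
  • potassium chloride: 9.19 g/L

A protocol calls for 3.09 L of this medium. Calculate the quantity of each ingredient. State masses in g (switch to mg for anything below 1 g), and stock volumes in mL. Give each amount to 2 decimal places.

Working volume: 3.09 L.
thiamine hydrochloride: 13.9 mg/L × 3.09 L = 42.95 mg
sodium hydroxide: C1V1 = C2V2 → 35.3 mM × 3090 mL ÷ 6450 mM = 16.91 mL
glucose: 18.7 g/L × 3.09 L = 57.78 g
potassium chloride: 9.19 g/L × 3.09 L = 28.40 g

thiamine hydrochloride 42.95 mg; sodium hydroxide 16.91 mL; glucose 57.78 g; potassium chloride 28.40 g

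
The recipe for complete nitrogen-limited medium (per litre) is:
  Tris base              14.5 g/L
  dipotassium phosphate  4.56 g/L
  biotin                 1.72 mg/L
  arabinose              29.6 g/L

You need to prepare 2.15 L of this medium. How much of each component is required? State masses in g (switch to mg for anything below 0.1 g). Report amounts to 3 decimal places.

Working volume: 2.15 L.
Tris base: 14.5 g/L × 2.15 L = 31.175 g
dipotassium phosphate: 4.56 g/L × 2.15 L = 9.804 g
biotin: 1.72 mg/L × 2.15 L = 3.698 mg
arabinose: 29.6 g/L × 2.15 L = 63.640 g

Tris base 31.175 g; dipotassium phosphate 9.804 g; biotin 3.698 mg; arabinose 63.640 g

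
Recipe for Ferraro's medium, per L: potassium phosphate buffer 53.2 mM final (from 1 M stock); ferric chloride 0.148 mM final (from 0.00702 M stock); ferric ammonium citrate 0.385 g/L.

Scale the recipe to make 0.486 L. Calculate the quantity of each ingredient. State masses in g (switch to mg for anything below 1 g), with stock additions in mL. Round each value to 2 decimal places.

Working volume: 0.486 L.
potassium phosphate buffer: V = C2·V2/C1 = 53.2 mM × 486 mL ÷ 1000 mM = 25.86 mL
ferric chloride: V = C2·V2/C1 = 0.148 mM × 486 mL ÷ 7.02 mM = 10.25 mL
ferric ammonium citrate: 0.385 g/L × 0.486 L = 0.18711 g = 187.11 mg

potassium phosphate buffer 25.86 mL; ferric chloride 10.25 mL; ferric ammonium citrate 187.11 mg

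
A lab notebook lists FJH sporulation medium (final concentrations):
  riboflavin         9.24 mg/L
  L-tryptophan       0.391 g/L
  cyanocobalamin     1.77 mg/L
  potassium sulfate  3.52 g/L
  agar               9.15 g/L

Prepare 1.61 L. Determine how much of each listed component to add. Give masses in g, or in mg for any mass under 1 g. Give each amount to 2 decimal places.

riboflavin 14.88 mg; L-tryptophan 629.51 mg; cyanocobalamin 2.85 mg; potassium sulfate 5.67 g; agar 14.73 g

Scale factor relative to 1 L: 1.61.
riboflavin: 9.24 mg/L × 1.61 L = 14.88 mg
L-tryptophan: 0.391 g/L × 1.61 L = 0.62951 g = 629.51 mg
cyanocobalamin: 1.77 mg/L × 1.61 L = 2.85 mg
potassium sulfate: 3.52 g/L × 1.61 L = 5.67 g
agar: 9.15 g/L × 1.61 L = 14.73 g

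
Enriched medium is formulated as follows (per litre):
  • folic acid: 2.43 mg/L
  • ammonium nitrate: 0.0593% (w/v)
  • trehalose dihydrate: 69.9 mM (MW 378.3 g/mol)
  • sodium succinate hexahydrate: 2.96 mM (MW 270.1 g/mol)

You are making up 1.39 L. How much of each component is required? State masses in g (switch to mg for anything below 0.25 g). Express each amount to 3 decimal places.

Scale factor relative to 1 L: 1.39.
folic acid: 2.43 mg/L × 1.39 L = 3.378 mg
ammonium nitrate: 0.0593% w/v = 0.593 g/L → 0.593 × 1.39 L = 0.824 g
trehalose dihydrate: 69.9 mmol/L × 378.3 g/mol × 1.39 L ÷ 1000 = 36.756 g
sodium succinate hexahydrate: 2.96 mmol/L × 270.1 g/mol × 1.39 L ÷ 1000 = 1.111 g

folic acid 3.378 mg; ammonium nitrate 0.824 g; trehalose dihydrate 36.756 g; sodium succinate hexahydrate 1.111 g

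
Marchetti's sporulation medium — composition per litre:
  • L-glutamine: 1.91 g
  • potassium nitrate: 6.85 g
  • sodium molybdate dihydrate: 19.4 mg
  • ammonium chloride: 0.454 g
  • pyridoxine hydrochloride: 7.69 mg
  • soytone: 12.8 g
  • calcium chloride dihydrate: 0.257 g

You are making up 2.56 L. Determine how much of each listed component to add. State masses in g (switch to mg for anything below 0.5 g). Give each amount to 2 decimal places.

Ratio of target to recipe volume: 2560 / 1000 = 2.56.
L-glutamine: 1.91 g × (2560 mL / 1000 mL) = 4.89 g
potassium nitrate: 6.85 g × (2560 mL / 1000 mL) = 17.54 g
sodium molybdate dihydrate: 19.4 mg × (2560 mL / 1000 mL) = 49.66 mg
ammonium chloride: 0.454 g × (2560 mL / 1000 mL) = 1.16 g
pyridoxine hydrochloride: 7.69 mg × (2560 mL / 1000 mL) = 19.69 mg
soytone: 12.8 g × (2560 mL / 1000 mL) = 32.77 g
calcium chloride dihydrate: 0.257 g × (2560 mL / 1000 mL) = 0.66 g

L-glutamine 4.89 g; potassium nitrate 17.54 g; sodium molybdate dihydrate 49.66 mg; ammonium chloride 1.16 g; pyridoxine hydrochloride 19.69 mg; soytone 32.77 g; calcium chloride dihydrate 0.66 g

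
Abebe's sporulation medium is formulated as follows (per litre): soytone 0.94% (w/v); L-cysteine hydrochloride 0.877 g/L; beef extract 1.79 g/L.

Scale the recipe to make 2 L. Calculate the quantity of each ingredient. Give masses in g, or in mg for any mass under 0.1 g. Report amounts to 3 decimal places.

soytone 18.800 g; L-cysteine hydrochloride 1.754 g; beef extract 3.580 g

Scale factor relative to 1 L: 2.
soytone: 0.94% w/v = 9.4 g/L → 9.4 × 2 L = 18.800 g
L-cysteine hydrochloride: 0.877 g/L × 2 L = 1.754 g
beef extract: 1.79 g/L × 2 L = 3.580 g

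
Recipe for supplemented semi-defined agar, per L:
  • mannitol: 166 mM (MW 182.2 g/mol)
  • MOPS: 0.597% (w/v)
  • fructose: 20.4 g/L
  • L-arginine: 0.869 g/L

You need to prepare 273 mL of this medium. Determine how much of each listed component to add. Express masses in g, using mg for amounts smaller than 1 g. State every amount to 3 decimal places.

mannitol 8.257 g; MOPS 1.630 g; fructose 5.569 g; L-arginine 237.237 mg

Target volume = 273 mL = 0.273 L.
mannitol: 166 mmol/L × 182.2 g/mol × 0.273 L ÷ 1000 = 8.257 g
MOPS: 0.597 g per 100 mL × 273 mL ÷ 100 = 1.630 g
fructose: 20.4 g/L × 0.273 L = 5.569 g
L-arginine: 0.869 g/L × 0.273 L = 0.237237 g = 237.237 mg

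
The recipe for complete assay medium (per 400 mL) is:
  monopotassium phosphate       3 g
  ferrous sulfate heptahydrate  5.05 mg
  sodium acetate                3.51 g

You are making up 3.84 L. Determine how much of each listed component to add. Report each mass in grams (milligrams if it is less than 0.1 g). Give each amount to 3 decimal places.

Scale factor = 3840 mL / 400 mL = 9.6.
monopotassium phosphate: 3 g × (3840 mL / 400 mL) = 28.800 g
ferrous sulfate heptahydrate: 5.05 mg × (3840 mL / 400 mL) = 48.480 mg
sodium acetate: 3.51 g × (3840 mL / 400 mL) = 33.696 g

monopotassium phosphate 28.800 g; ferrous sulfate heptahydrate 48.480 mg; sodium acetate 33.696 g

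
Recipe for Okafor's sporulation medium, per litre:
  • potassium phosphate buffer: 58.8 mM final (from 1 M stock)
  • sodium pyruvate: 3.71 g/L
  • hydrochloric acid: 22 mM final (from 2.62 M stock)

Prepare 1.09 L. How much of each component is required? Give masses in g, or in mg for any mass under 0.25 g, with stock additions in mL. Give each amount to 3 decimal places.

potassium phosphate buffer 64.092 mL; sodium pyruvate 4.044 g; hydrochloric acid 9.153 mL

Scale factor relative to 1 L: 1.09.
potassium phosphate buffer: dilute stock: 58.8 mM × 1090 mL ÷ 1000 mM = 64.092 mL
sodium pyruvate: 3.71 g/L × 1.09 L = 4.044 g
hydrochloric acid: V = C2·V2/C1 = 22 mM × 1090 mL ÷ 2620 mM = 9.153 mL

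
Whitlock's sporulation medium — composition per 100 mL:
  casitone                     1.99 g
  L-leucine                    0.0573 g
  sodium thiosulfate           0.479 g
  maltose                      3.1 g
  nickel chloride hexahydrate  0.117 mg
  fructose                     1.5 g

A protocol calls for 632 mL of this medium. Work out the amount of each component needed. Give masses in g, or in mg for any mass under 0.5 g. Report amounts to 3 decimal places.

Scale factor = 632 mL / 100 mL = 6.32.
casitone: 1.99 g × (632 mL / 100 mL) = 12.577 g
L-leucine: 0.0573 g × (632 mL / 100 mL) = 0.362136 g = 362.136 mg
sodium thiosulfate: 0.479 g × (632 mL / 100 mL) = 3.027 g
maltose: 3.1 g × (632 mL / 100 mL) = 19.592 g
nickel chloride hexahydrate: 0.117 mg × (632 mL / 100 mL) = 0.739 mg
fructose: 1.5 g × (632 mL / 100 mL) = 9.480 g

casitone 12.577 g; L-leucine 362.136 mg; sodium thiosulfate 3.027 g; maltose 19.592 g; nickel chloride hexahydrate 0.739 mg; fructose 9.480 g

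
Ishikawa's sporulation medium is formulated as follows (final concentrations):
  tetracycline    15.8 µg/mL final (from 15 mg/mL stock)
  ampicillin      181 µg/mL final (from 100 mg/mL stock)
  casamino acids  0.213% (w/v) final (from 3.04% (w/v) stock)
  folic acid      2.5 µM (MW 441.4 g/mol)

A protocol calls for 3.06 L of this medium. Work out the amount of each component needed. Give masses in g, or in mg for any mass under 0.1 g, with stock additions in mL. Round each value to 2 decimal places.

Scale factor relative to 1 L: 3.06.
tetracycline: dilute stock: 15.8 µg/mL × 3060 mL ÷ 15000 µg/mL = 3.22 mL
ampicillin: C1V1 = C2V2 → 181 µg/mL × 3060 mL ÷ 100000 µg/mL = 5.54 mL
casamino acids: V = C2·V2/C1 = 0.213% ÷ 3.04% × 3060 mL = 214.40 mL
folic acid: 2.5 µmol/L × 441.4 g/mol × 3.06 L ÷ 1000 = 3.38 mg

tetracycline 3.22 mL; ampicillin 5.54 mL; casamino acids 214.40 mL; folic acid 3.38 mg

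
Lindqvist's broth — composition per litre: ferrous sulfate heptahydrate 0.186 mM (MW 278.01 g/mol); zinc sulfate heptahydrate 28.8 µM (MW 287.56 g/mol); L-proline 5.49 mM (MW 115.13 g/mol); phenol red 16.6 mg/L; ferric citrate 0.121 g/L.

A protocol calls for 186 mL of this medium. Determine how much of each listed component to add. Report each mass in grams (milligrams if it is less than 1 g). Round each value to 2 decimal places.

ferrous sulfate heptahydrate 9.62 mg; zinc sulfate heptahydrate 1.54 mg; L-proline 117.56 mg; phenol red 3.09 mg; ferric citrate 22.51 mg

Working volume: 186 mL = 0.186 L.
ferrous sulfate heptahydrate: 0.186 mmol/L × 278.01 mg/mmol × 0.186 L = 9.62 mg
zinc sulfate heptahydrate: 28.8 µmol/L × 287.56 g/mol × 0.186 L ÷ 1000 = 1.54 mg
L-proline: 5.49 mmol/L × 115.13 mg/mmol × 0.186 L = 117.56 mg
phenol red: 16.6 mg/L × 0.186 L = 3.09 mg
ferric citrate: 0.121 g/L × 0.186 L = 0.022506 g = 22.51 mg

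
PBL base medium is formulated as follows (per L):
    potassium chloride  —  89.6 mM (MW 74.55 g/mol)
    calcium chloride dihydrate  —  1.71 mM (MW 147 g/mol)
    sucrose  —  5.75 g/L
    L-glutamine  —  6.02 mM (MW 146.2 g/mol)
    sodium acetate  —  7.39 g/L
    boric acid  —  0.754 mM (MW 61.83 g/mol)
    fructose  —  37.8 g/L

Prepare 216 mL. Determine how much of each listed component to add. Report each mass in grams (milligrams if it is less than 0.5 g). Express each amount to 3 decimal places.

Scale factor relative to 1 L: 0.216.
potassium chloride: 89.6 mmol/L × 74.55 g/mol × 0.216 L ÷ 1000 = 1.443 g
calcium chloride dihydrate: 1.71 mmol/L × 147 mg/mmol × 0.216 L = 54.296 mg
sucrose: 5.75 g/L × 0.216 L = 1.242 g
L-glutamine: 6.02 mmol/L × 146.2 mg/mmol × 0.216 L = 190.107 mg
sodium acetate: 7.39 g/L × 0.216 L = 1.596 g
boric acid: 0.754 mmol/L × 61.83 mg/mmol × 0.216 L = 10.070 mg
fructose: 37.8 g/L × 0.216 L = 8.165 g

potassium chloride 1.443 g; calcium chloride dihydrate 54.296 mg; sucrose 1.242 g; L-glutamine 190.107 mg; sodium acetate 1.596 g; boric acid 10.070 mg; fructose 8.165 g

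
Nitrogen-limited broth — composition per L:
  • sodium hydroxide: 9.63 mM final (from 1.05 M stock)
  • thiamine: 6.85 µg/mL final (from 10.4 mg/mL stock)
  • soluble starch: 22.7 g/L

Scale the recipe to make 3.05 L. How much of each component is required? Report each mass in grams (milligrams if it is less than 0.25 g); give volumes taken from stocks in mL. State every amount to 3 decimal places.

Working volume: 3.05 L.
sodium hydroxide: V = C2·V2/C1 = 9.63 mM × 3050 mL ÷ 1050 mM = 27.973 mL
thiamine: dilute stock: 6.85 µg/mL × 3050 mL ÷ 10400 µg/mL = 2.009 mL
soluble starch: 22.7 g/L × 3.05 L = 69.235 g

sodium hydroxide 27.973 mL; thiamine 2.009 mL; soluble starch 69.235 g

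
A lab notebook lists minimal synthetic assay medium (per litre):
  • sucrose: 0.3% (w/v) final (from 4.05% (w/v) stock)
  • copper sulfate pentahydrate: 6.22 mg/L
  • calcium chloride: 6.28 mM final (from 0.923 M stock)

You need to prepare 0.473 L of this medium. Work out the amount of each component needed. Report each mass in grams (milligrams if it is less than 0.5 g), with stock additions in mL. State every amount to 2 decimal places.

Working volume: 0.473 L.
sucrose: C1V1 = C2V2 → 0.3% ÷ 4.05% × 473 mL = 35.04 mL
copper sulfate pentahydrate: 6.22 mg/L × 0.473 L = 2.94 mg
calcium chloride: V = C2·V2/C1 = 6.28 mM × 473 mL ÷ 923 mM = 3.22 mL

sucrose 35.04 mL; copper sulfate pentahydrate 2.94 mg; calcium chloride 3.22 mL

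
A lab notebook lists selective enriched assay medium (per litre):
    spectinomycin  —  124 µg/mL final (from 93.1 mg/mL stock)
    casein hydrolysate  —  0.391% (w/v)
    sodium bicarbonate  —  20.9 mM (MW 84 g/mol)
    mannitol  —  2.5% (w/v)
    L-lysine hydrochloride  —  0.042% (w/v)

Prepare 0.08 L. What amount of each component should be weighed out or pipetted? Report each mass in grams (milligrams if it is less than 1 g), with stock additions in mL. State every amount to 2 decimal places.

Scale factor relative to 1 L: 0.08.
spectinomycin: V = C2·V2/C1 = 124 µg/mL × 80 mL ÷ 93100 µg/mL = 0.11 mL
casein hydrolysate: 0.391% w/v = 3.91 g/L → 3.91 × 0.08 L = 0.3128 g = 312.80 mg
sodium bicarbonate: 20.9 mmol/L × 84 mg/mmol × 0.08 L = 140.45 mg
mannitol: 2.5% w/v = 25 g/L → 25 × 0.08 L = 2.00 g
L-lysine hydrochloride: 0.042% w/v = 0.42 g/L → 0.42 × 0.08 L = 0.0336 g = 33.60 mg

spectinomycin 0.11 mL; casein hydrolysate 312.80 mg; sodium bicarbonate 140.45 mg; mannitol 2.00 g; L-lysine hydrochloride 33.60 mg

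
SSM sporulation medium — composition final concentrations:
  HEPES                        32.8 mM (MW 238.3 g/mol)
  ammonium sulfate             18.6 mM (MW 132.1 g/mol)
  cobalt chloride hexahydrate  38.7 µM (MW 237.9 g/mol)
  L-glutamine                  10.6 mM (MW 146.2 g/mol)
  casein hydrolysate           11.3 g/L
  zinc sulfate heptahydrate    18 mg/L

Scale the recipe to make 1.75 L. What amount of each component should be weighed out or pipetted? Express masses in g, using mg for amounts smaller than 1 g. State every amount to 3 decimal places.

HEPES 13.678 g; ammonium sulfate 4.300 g; cobalt chloride hexahydrate 16.112 mg; L-glutamine 2.712 g; casein hydrolysate 19.775 g; zinc sulfate heptahydrate 31.500 mg

Working volume: 1.75 L.
HEPES: 32.8 mmol/L × 238.3 g/mol × 1.75 L ÷ 1000 = 13.678 g
ammonium sulfate: 18.6 mmol/L × 132.1 g/mol × 1.75 L ÷ 1000 = 4.300 g
cobalt chloride hexahydrate: 38.7 µmol/L × 237.9 g/mol × 1.75 L ÷ 1000 = 16.112 mg
L-glutamine: 10.6 mmol/L × 146.2 g/mol × 1.75 L ÷ 1000 = 2.712 g
casein hydrolysate: 11.3 g/L × 1.75 L = 19.775 g
zinc sulfate heptahydrate: 18 mg/L × 1.75 L = 31.500 mg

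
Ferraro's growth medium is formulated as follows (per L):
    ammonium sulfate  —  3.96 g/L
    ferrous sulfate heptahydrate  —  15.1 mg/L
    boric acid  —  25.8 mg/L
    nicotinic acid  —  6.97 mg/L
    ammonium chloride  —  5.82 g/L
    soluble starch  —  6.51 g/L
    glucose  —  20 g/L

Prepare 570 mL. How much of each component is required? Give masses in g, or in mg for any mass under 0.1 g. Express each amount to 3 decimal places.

Working volume: 570 mL = 0.57 L.
ammonium sulfate: 3.96 g/L × 0.57 L = 2.257 g
ferrous sulfate heptahydrate: 15.1 mg/L × 0.57 L = 8.607 mg
boric acid: 25.8 mg/L × 0.57 L = 14.706 mg
nicotinic acid: 6.97 mg/L × 0.57 L = 3.973 mg
ammonium chloride: 5.82 g/L × 0.57 L = 3.317 g
soluble starch: 6.51 g/L × 0.57 L = 3.711 g
glucose: 20 g/L × 0.57 L = 11.400 g

ammonium sulfate 2.257 g; ferrous sulfate heptahydrate 8.607 mg; boric acid 14.706 mg; nicotinic acid 3.973 mg; ammonium chloride 3.317 g; soluble starch 3.711 g; glucose 11.400 g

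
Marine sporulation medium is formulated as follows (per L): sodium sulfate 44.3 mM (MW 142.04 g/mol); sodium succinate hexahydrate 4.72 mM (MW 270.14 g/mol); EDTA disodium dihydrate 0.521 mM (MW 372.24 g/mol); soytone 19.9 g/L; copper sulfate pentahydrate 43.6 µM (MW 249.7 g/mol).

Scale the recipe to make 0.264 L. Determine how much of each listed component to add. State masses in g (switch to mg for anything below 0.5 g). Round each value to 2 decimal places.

sodium sulfate 1.66 g; sodium succinate hexahydrate 336.62 mg; EDTA disodium dihydrate 51.20 mg; soytone 5.25 g; copper sulfate pentahydrate 2.87 mg

Working volume: 0.264 L.
sodium sulfate: 44.3 mmol/L × 142.04 g/mol × 0.264 L ÷ 1000 = 1.66 g
sodium succinate hexahydrate: 4.72 mmol/L × 270.14 mg/mmol × 0.264 L = 336.62 mg
EDTA disodium dihydrate: 0.521 mmol/L × 372.24 mg/mmol × 0.264 L = 51.20 mg
soytone: 19.9 g/L × 0.264 L = 5.25 g
copper sulfate pentahydrate: 43.6 µmol/L × 249.7 g/mol × 0.264 L ÷ 1000 = 2.87 mg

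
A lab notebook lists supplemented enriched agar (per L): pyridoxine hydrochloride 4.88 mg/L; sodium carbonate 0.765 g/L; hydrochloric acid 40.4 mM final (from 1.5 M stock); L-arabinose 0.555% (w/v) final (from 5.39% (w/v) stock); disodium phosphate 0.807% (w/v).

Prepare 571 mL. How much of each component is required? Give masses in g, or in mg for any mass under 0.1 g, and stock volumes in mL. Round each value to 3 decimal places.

Working volume: 571 mL = 0.571 L.
pyridoxine hydrochloride: 4.88 mg/L × 0.571 L = 2.786 mg
sodium carbonate: 0.765 g/L × 0.571 L = 0.437 g
hydrochloric acid: V = C2·V2/C1 = 40.4 mM × 571 mL ÷ 1500 mM = 15.379 mL
L-arabinose: V = C2·V2/C1 = 0.555% ÷ 5.39% × 571 mL = 58.795 mL
disodium phosphate: 0.807 g per 100 mL × 571 mL ÷ 100 = 4.608 g

pyridoxine hydrochloride 2.786 mg; sodium carbonate 0.437 g; hydrochloric acid 15.379 mL; L-arabinose 58.795 mL; disodium phosphate 4.608 g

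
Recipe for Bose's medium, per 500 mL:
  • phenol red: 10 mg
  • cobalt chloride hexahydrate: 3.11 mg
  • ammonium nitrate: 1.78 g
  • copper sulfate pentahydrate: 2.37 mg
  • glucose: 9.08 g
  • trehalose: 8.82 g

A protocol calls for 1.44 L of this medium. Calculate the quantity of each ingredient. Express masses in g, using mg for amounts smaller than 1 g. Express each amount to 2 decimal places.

phenol red 28.80 mg; cobalt chloride hexahydrate 8.96 mg; ammonium nitrate 5.13 g; copper sulfate pentahydrate 6.83 mg; glucose 26.15 g; trehalose 25.40 g

Scale factor = 1440 mL / 500 mL = 2.88.
phenol red: 10 mg × (1440 mL / 500 mL) = 28.80 mg
cobalt chloride hexahydrate: 3.11 mg × (1440 mL / 500 mL) = 8.96 mg
ammonium nitrate: 1.78 g × (1440 mL / 500 mL) = 5.13 g
copper sulfate pentahydrate: 2.37 mg × (1440 mL / 500 mL) = 6.83 mg
glucose: 9.08 g × (1440 mL / 500 mL) = 26.15 g
trehalose: 8.82 g × (1440 mL / 500 mL) = 25.40 g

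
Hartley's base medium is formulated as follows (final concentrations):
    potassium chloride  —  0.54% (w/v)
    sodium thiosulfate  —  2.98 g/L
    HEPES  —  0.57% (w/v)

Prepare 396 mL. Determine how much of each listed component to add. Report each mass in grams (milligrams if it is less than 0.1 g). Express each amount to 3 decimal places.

Working volume: 396 mL = 0.396 L.
potassium chloride: 0.54 g per 100 mL × 396 mL ÷ 100 = 2.138 g
sodium thiosulfate: 2.98 g/L × 0.396 L = 1.180 g
HEPES: 0.57 g per 100 mL × 396 mL ÷ 100 = 2.257 g

potassium chloride 2.138 g; sodium thiosulfate 1.180 g; HEPES 2.257 g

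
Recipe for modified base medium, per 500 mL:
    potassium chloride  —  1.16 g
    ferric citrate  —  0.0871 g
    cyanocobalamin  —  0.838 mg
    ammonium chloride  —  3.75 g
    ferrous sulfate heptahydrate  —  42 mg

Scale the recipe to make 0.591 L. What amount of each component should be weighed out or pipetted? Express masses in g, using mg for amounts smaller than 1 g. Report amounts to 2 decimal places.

potassium chloride 1.37 g; ferric citrate 102.95 mg; cyanocobalamin 0.99 mg; ammonium chloride 4.43 g; ferrous sulfate heptahydrate 49.64 mg

Ratio of target to recipe volume: 591 / 500 = 1.182.
potassium chloride: 1.16 g × (591 mL / 500 mL) = 1.37 g
ferric citrate: 0.0871 g × (591 mL / 500 mL) = 0.102952 g = 102.95 mg
cyanocobalamin: 0.838 mg × (591 mL / 500 mL) = 0.99 mg
ammonium chloride: 3.75 g × (591 mL / 500 mL) = 4.43 g
ferrous sulfate heptahydrate: 42 mg × (591 mL / 500 mL) = 49.64 mg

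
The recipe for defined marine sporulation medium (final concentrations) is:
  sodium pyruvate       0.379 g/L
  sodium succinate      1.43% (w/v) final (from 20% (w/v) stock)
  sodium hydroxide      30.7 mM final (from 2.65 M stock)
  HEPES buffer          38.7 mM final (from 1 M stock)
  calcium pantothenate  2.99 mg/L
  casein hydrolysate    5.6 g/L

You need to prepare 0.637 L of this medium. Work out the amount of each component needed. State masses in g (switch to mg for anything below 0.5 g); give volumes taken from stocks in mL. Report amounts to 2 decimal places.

sodium pyruvate 241.42 mg; sodium succinate 45.55 mL; sodium hydroxide 7.38 mL; HEPES buffer 24.65 mL; calcium pantothenate 1.90 mg; casein hydrolysate 3.57 g

Working volume: 0.637 L.
sodium pyruvate: 0.379 g/L × 0.637 L = 0.241423 g = 241.42 mg
sodium succinate: C1V1 = C2V2 → 1.43% ÷ 20% × 637 mL = 45.55 mL
sodium hydroxide: dilute stock: 30.7 mM × 637 mL ÷ 2650 mM = 7.38 mL
HEPES buffer: dilute stock: 38.7 mM × 637 mL ÷ 1000 mM = 24.65 mL
calcium pantothenate: 2.99 mg/L × 0.637 L = 1.90 mg
casein hydrolysate: 5.6 g/L × 0.637 L = 3.57 g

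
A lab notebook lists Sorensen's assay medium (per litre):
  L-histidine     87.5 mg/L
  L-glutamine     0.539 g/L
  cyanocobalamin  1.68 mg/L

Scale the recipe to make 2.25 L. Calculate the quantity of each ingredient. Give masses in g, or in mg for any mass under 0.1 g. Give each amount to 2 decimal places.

L-histidine 0.20 g; L-glutamine 1.21 g; cyanocobalamin 3.78 mg

Working volume: 2.25 L.
L-histidine: 87.5 mg/L × 2.25 L = 196.875 mg = 0.20 g
L-glutamine: 0.539 g/L × 2.25 L = 1.21 g
cyanocobalamin: 1.68 mg/L × 2.25 L = 3.78 mg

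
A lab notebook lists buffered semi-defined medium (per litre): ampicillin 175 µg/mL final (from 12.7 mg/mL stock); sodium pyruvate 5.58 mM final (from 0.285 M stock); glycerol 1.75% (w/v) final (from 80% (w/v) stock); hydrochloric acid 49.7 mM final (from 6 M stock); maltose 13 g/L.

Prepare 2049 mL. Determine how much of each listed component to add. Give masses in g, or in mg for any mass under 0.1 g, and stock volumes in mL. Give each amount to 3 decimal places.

Target volume = 2049 mL = 2.049 L.
ampicillin: C1V1 = C2V2 → 175 µg/mL × 2049 mL ÷ 12700 µg/mL = 28.234 mL
sodium pyruvate: dilute stock: 5.58 mM × 2049 mL ÷ 285 mM = 40.117 mL
glycerol: dilute stock: 1.75% ÷ 80% × 2049 mL = 44.822 mL
hydrochloric acid: dilute stock: 49.7 mM × 2049 mL ÷ 6000 mM = 16.973 mL
maltose: 13 g/L × 2.049 L = 26.637 g

ampicillin 28.234 mL; sodium pyruvate 40.117 mL; glycerol 44.822 mL; hydrochloric acid 16.973 mL; maltose 26.637 g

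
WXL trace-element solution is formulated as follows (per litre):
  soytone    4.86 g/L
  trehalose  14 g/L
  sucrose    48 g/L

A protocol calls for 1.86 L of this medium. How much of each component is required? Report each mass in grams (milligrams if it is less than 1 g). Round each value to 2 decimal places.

Scale factor relative to 1 L: 1.86.
soytone: 4.86 g/L × 1.86 L = 9.04 g
trehalose: 14 g/L × 1.86 L = 26.04 g
sucrose: 48 g/L × 1.86 L = 89.28 g

soytone 9.04 g; trehalose 26.04 g; sucrose 89.28 g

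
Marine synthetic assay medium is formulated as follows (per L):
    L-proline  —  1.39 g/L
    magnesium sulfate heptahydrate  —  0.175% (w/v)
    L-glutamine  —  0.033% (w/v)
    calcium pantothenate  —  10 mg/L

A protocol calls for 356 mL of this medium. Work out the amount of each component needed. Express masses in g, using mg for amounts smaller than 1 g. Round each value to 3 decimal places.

Working volume: 356 mL = 0.356 L.
L-proline: 1.39 g/L × 0.356 L = 0.49484 g = 494.840 mg
magnesium sulfate heptahydrate: 0.175% w/v = 1.75 g/L → 1.75 × 0.356 L = 0.623 g = 623.000 mg
L-glutamine: 0.033% w/v = 0.33 g/L → 0.33 × 0.356 L = 0.11748 g = 117.480 mg
calcium pantothenate: 10 mg/L × 0.356 L = 3.560 mg

L-proline 494.840 mg; magnesium sulfate heptahydrate 623.000 mg; L-glutamine 117.480 mg; calcium pantothenate 3.560 mg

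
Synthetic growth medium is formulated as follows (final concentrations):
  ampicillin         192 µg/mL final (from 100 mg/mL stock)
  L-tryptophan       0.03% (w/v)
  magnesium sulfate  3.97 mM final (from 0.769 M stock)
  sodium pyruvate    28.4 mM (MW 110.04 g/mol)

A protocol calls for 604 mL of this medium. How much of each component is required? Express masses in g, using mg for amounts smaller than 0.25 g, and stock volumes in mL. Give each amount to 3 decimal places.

Scale factor relative to 1 L: 0.604.
ampicillin: V = C2·V2/C1 = 192 µg/mL × 604 mL ÷ 100000 µg/mL = 1.160 mL
L-tryptophan: 0.03% w/v = 0.3 g/L → 0.3 × 0.604 L = 0.1812 g = 181.200 mg
magnesium sulfate: dilute stock: 3.97 mM × 604 mL ÷ 769 mM = 3.118 mL
sodium pyruvate: 28.4 mmol/L × 110.04 g/mol × 0.604 L ÷ 1000 = 1.888 g

ampicillin 1.160 mL; L-tryptophan 181.200 mg; magnesium sulfate 3.118 mL; sodium pyruvate 1.888 g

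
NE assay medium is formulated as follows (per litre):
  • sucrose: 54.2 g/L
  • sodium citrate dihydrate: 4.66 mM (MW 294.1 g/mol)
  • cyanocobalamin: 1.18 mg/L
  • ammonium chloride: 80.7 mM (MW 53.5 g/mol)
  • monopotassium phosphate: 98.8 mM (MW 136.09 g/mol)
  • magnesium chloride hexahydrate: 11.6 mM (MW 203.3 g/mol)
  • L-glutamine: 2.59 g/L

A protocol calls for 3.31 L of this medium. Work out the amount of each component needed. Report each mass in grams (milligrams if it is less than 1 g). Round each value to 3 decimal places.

sucrose 179.402 g; sodium citrate dihydrate 4.536 g; cyanocobalamin 3.906 mg; ammonium chloride 14.291 g; monopotassium phosphate 44.505 g; magnesium chloride hexahydrate 7.806 g; L-glutamine 8.573 g

Scale factor relative to 1 L: 3.31.
sucrose: 54.2 g/L × 3.31 L = 179.402 g
sodium citrate dihydrate: 4.66 mmol/L × 294.1 g/mol × 3.31 L ÷ 1000 = 4.536 g
cyanocobalamin: 1.18 mg/L × 3.31 L = 3.906 mg
ammonium chloride: 80.7 mmol/L × 53.5 g/mol × 3.31 L ÷ 1000 = 14.291 g
monopotassium phosphate: 98.8 mmol/L × 136.09 g/mol × 3.31 L ÷ 1000 = 44.505 g
magnesium chloride hexahydrate: 11.6 mmol/L × 203.3 g/mol × 3.31 L ÷ 1000 = 7.806 g
L-glutamine: 2.59 g/L × 3.31 L = 8.573 g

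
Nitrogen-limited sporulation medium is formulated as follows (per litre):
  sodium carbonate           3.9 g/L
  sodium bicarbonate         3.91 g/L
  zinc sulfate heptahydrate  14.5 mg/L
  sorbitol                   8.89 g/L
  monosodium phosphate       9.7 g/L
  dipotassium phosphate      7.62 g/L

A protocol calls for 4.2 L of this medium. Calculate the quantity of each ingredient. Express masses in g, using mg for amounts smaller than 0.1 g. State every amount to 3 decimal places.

Working volume: 4.2 L.
sodium carbonate: 3.9 g/L × 4.2 L = 16.380 g
sodium bicarbonate: 3.91 g/L × 4.2 L = 16.422 g
zinc sulfate heptahydrate: 14.5 mg/L × 4.2 L = 60.900 mg
sorbitol: 8.89 g/L × 4.2 L = 37.338 g
monosodium phosphate: 9.7 g/L × 4.2 L = 40.740 g
dipotassium phosphate: 7.62 g/L × 4.2 L = 32.004 g

sodium carbonate 16.380 g; sodium bicarbonate 16.422 g; zinc sulfate heptahydrate 60.900 mg; sorbitol 37.338 g; monosodium phosphate 40.740 g; dipotassium phosphate 32.004 g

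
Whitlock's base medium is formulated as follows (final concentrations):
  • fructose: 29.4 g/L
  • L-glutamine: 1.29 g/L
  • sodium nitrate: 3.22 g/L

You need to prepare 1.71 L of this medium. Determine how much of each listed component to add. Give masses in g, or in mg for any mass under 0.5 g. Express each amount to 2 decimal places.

Scale factor relative to 1 L: 1.71.
fructose: 29.4 g/L × 1.71 L = 50.27 g
L-glutamine: 1.29 g/L × 1.71 L = 2.21 g
sodium nitrate: 3.22 g/L × 1.71 L = 5.51 g

fructose 50.27 g; L-glutamine 2.21 g; sodium nitrate 5.51 g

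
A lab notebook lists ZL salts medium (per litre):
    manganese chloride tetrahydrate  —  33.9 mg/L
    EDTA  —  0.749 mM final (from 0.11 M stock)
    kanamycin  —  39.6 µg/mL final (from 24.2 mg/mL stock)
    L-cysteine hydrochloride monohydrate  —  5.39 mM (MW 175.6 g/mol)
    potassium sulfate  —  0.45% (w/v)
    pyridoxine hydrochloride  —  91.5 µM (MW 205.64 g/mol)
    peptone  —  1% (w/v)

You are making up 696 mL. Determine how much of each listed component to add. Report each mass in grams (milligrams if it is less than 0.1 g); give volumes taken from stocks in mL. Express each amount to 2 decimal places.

Working volume: 696 mL = 0.696 L.
manganese chloride tetrahydrate: 33.9 mg/L × 0.696 L = 23.59 mg
EDTA: dilute stock: 0.749 mM × 696 mL ÷ 110 mM = 4.74 mL
kanamycin: C1V1 = C2V2 → 39.6 µg/mL × 696 mL ÷ 24200 µg/mL = 1.14 mL
L-cysteine hydrochloride monohydrate: 5.39 mmol/L × 175.6 g/mol × 0.696 L ÷ 1000 = 0.66 g
potassium sulfate: 0.45% w/v = 4.5 g/L → 4.5 × 0.696 L = 3.13 g
pyridoxine hydrochloride: 91.5 µmol/L × 205.64 g/mol × 0.696 L ÷ 1000 = 13.10 mg
peptone: 1% w/v = 10 g/L → 10 × 0.696 L = 6.96 g

manganese chloride tetrahydrate 23.59 mg; EDTA 4.74 mL; kanamycin 1.14 mL; L-cysteine hydrochloride monohydrate 0.66 g; potassium sulfate 3.13 g; pyridoxine hydrochloride 13.10 mg; peptone 6.96 g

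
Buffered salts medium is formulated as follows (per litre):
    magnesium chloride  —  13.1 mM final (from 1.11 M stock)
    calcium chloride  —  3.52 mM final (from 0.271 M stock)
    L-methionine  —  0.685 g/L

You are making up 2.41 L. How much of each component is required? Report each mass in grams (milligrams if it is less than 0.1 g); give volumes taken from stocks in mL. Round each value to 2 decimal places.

magnesium chloride 28.44 mL; calcium chloride 31.30 mL; L-methionine 1.65 g

Working volume: 2.41 L.
magnesium chloride: C1V1 = C2V2 → 13.1 mM × 2410 mL ÷ 1110 mM = 28.44 mL
calcium chloride: V = C2·V2/C1 = 3.52 mM × 2410 mL ÷ 271 mM = 31.30 mL
L-methionine: 0.685 g/L × 2.41 L = 1.65 g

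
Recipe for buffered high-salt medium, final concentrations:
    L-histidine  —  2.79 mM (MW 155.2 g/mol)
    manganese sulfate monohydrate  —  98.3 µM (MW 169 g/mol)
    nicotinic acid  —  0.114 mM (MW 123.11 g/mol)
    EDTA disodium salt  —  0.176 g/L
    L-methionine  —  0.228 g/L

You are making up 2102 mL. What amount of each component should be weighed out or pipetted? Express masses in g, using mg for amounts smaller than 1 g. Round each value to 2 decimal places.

L-histidine 910.18 mg; manganese sulfate monohydrate 34.92 mg; nicotinic acid 29.50 mg; EDTA disodium salt 369.95 mg; L-methionine 479.26 mg

Scale factor relative to 1 L: 2.102.
L-histidine: 2.79 mmol/L × 155.2 mg/mmol × 2.102 L = 910.18 mg
manganese sulfate monohydrate: 98.3 µmol/L × 169 g/mol × 2.102 L ÷ 1000 = 34.92 mg
nicotinic acid: 0.114 mmol/L × 123.11 mg/mmol × 2.102 L = 29.50 mg
EDTA disodium salt: 0.176 g/L × 2.102 L = 0.369952 g = 369.95 mg
L-methionine: 0.228 g/L × 2.102 L = 0.479256 g = 479.26 mg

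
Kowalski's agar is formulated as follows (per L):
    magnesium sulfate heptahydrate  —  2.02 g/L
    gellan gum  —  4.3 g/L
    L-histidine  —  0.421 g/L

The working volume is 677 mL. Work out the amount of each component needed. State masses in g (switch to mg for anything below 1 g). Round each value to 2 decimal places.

Target volume = 677 mL = 0.677 L.
magnesium sulfate heptahydrate: 2.02 g/L × 0.677 L = 1.37 g
gellan gum: 4.3 g/L × 0.677 L = 2.91 g
L-histidine: 0.421 g/L × 0.677 L = 0.285017 g = 285.02 mg

magnesium sulfate heptahydrate 1.37 g; gellan gum 2.91 g; L-histidine 285.02 mg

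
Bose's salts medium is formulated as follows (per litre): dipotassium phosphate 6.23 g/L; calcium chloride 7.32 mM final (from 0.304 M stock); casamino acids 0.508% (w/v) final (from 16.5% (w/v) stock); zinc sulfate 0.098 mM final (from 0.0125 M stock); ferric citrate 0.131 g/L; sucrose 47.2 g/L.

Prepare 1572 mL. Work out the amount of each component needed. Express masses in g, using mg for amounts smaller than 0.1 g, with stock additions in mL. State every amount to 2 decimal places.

dipotassium phosphate 9.79 g; calcium chloride 37.85 mL; casamino acids 48.40 mL; zinc sulfate 12.32 mL; ferric citrate 0.21 g; sucrose 74.20 g

Working volume: 1572 mL = 1.572 L.
dipotassium phosphate: 6.23 g/L × 1.572 L = 9.79 g
calcium chloride: dilute stock: 7.32 mM × 1572 mL ÷ 304 mM = 37.85 mL
casamino acids: V = C2·V2/C1 = 0.508% ÷ 16.5% × 1572 mL = 48.40 mL
zinc sulfate: V = C2·V2/C1 = 0.098 mM × 1572 mL ÷ 12.5 mM = 12.32 mL
ferric citrate: 0.131 g/L × 1.572 L = 0.21 g
sucrose: 47.2 g/L × 1.572 L = 74.20 g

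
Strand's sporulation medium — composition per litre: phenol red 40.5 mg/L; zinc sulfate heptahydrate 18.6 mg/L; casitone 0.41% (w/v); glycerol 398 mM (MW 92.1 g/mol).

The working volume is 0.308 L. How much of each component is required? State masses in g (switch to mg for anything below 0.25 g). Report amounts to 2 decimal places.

Working volume: 0.308 L.
phenol red: 40.5 mg/L × 0.308 L = 12.47 mg
zinc sulfate heptahydrate: 18.6 mg/L × 0.308 L = 5.73 mg
casitone: 0.41 g per 100 mL × 308 mL ÷ 100 = 1.26 g
glycerol: 398 mmol/L × 92.1 g/mol × 0.308 L ÷ 1000 = 11.29 g

phenol red 12.47 mg; zinc sulfate heptahydrate 5.73 mg; casitone 1.26 g; glycerol 11.29 g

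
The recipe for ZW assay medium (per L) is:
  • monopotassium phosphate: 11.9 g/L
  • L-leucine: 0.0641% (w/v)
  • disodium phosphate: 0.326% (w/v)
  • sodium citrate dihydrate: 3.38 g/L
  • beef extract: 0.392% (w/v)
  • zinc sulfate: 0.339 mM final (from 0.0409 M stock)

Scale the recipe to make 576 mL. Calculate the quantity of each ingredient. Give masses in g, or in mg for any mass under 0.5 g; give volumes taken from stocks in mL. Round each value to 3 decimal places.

monopotassium phosphate 6.854 g; L-leucine 369.216 mg; disodium phosphate 1.878 g; sodium citrate dihydrate 1.947 g; beef extract 2.258 g; zinc sulfate 4.774 mL

Scale factor relative to 1 L: 0.576.
monopotassium phosphate: 11.9 g/L × 0.576 L = 6.854 g
L-leucine: 0.0641% w/v = 0.641 g/L → 0.641 × 0.576 L = 0.369216 g = 369.216 mg
disodium phosphate: 0.326% w/v = 3.26 g/L → 3.26 × 0.576 L = 1.878 g
sodium citrate dihydrate: 3.38 g/L × 0.576 L = 1.947 g
beef extract: 0.392% w/v = 3.92 g/L → 3.92 × 0.576 L = 2.258 g
zinc sulfate: dilute stock: 0.339 mM × 576 mL ÷ 40.9 mM = 4.774 mL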